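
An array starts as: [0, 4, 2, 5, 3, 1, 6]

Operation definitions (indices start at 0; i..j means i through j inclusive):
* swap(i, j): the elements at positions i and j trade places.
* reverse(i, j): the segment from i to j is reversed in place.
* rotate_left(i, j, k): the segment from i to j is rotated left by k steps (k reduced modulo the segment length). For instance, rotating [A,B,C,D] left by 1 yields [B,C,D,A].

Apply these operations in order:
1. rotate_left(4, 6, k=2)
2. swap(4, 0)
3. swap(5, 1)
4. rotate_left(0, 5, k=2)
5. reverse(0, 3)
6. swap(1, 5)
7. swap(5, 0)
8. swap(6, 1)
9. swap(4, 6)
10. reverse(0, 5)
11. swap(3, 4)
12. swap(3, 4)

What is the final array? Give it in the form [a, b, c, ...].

After 1 (rotate_left(4, 6, k=2)): [0, 4, 2, 5, 6, 3, 1]
After 2 (swap(4, 0)): [6, 4, 2, 5, 0, 3, 1]
After 3 (swap(5, 1)): [6, 3, 2, 5, 0, 4, 1]
After 4 (rotate_left(0, 5, k=2)): [2, 5, 0, 4, 6, 3, 1]
After 5 (reverse(0, 3)): [4, 0, 5, 2, 6, 3, 1]
After 6 (swap(1, 5)): [4, 3, 5, 2, 6, 0, 1]
After 7 (swap(5, 0)): [0, 3, 5, 2, 6, 4, 1]
After 8 (swap(6, 1)): [0, 1, 5, 2, 6, 4, 3]
After 9 (swap(4, 6)): [0, 1, 5, 2, 3, 4, 6]
After 10 (reverse(0, 5)): [4, 3, 2, 5, 1, 0, 6]
After 11 (swap(3, 4)): [4, 3, 2, 1, 5, 0, 6]
After 12 (swap(3, 4)): [4, 3, 2, 5, 1, 0, 6]

Answer: [4, 3, 2, 5, 1, 0, 6]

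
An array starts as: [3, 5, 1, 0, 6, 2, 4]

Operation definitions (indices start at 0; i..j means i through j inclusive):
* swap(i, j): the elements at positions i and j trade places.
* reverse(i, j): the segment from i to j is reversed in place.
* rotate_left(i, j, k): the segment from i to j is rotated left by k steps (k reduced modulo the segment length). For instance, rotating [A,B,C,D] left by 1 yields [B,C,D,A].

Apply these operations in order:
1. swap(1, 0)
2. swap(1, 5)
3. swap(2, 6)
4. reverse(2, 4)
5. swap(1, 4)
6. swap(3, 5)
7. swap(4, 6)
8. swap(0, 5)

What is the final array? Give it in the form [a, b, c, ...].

After 1 (swap(1, 0)): [5, 3, 1, 0, 6, 2, 4]
After 2 (swap(1, 5)): [5, 2, 1, 0, 6, 3, 4]
After 3 (swap(2, 6)): [5, 2, 4, 0, 6, 3, 1]
After 4 (reverse(2, 4)): [5, 2, 6, 0, 4, 3, 1]
After 5 (swap(1, 4)): [5, 4, 6, 0, 2, 3, 1]
After 6 (swap(3, 5)): [5, 4, 6, 3, 2, 0, 1]
After 7 (swap(4, 6)): [5, 4, 6, 3, 1, 0, 2]
After 8 (swap(0, 5)): [0, 4, 6, 3, 1, 5, 2]

Answer: [0, 4, 6, 3, 1, 5, 2]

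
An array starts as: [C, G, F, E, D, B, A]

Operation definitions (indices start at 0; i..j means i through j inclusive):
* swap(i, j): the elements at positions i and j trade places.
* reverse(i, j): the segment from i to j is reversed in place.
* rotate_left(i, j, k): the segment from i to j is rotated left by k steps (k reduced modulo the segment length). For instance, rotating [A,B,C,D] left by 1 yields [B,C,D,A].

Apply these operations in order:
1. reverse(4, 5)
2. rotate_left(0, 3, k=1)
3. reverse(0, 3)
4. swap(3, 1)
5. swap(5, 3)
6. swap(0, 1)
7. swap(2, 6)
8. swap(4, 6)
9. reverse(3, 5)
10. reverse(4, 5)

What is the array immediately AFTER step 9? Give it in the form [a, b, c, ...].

After 1 (reverse(4, 5)): [C, G, F, E, B, D, A]
After 2 (rotate_left(0, 3, k=1)): [G, F, E, C, B, D, A]
After 3 (reverse(0, 3)): [C, E, F, G, B, D, A]
After 4 (swap(3, 1)): [C, G, F, E, B, D, A]
After 5 (swap(5, 3)): [C, G, F, D, B, E, A]
After 6 (swap(0, 1)): [G, C, F, D, B, E, A]
After 7 (swap(2, 6)): [G, C, A, D, B, E, F]
After 8 (swap(4, 6)): [G, C, A, D, F, E, B]
After 9 (reverse(3, 5)): [G, C, A, E, F, D, B]

Answer: [G, C, A, E, F, D, B]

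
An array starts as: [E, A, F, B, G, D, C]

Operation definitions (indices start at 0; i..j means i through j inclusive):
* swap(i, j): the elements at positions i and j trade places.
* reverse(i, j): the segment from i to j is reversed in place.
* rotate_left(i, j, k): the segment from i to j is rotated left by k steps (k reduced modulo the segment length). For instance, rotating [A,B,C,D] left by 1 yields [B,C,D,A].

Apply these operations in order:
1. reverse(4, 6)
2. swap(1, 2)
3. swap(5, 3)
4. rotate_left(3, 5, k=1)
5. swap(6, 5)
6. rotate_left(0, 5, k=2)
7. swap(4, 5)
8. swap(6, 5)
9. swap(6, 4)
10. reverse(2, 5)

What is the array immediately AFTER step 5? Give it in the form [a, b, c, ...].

Answer: [E, F, A, C, B, G, D]

Derivation:
After 1 (reverse(4, 6)): [E, A, F, B, C, D, G]
After 2 (swap(1, 2)): [E, F, A, B, C, D, G]
After 3 (swap(5, 3)): [E, F, A, D, C, B, G]
After 4 (rotate_left(3, 5, k=1)): [E, F, A, C, B, D, G]
After 5 (swap(6, 5)): [E, F, A, C, B, G, D]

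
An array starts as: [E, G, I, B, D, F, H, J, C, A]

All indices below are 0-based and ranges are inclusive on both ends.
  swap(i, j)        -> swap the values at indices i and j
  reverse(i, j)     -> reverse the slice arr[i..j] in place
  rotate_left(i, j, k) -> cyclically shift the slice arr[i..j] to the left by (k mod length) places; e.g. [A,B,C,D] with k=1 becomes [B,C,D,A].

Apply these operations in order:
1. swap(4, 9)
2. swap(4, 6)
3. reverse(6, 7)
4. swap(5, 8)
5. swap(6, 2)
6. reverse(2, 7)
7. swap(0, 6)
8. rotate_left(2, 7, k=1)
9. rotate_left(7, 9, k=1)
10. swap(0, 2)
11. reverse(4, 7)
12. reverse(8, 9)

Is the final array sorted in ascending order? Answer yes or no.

After 1 (swap(4, 9)): [E, G, I, B, A, F, H, J, C, D]
After 2 (swap(4, 6)): [E, G, I, B, H, F, A, J, C, D]
After 3 (reverse(6, 7)): [E, G, I, B, H, F, J, A, C, D]
After 4 (swap(5, 8)): [E, G, I, B, H, C, J, A, F, D]
After 5 (swap(6, 2)): [E, G, J, B, H, C, I, A, F, D]
After 6 (reverse(2, 7)): [E, G, A, I, C, H, B, J, F, D]
After 7 (swap(0, 6)): [B, G, A, I, C, H, E, J, F, D]
After 8 (rotate_left(2, 7, k=1)): [B, G, I, C, H, E, J, A, F, D]
After 9 (rotate_left(7, 9, k=1)): [B, G, I, C, H, E, J, F, D, A]
After 10 (swap(0, 2)): [I, G, B, C, H, E, J, F, D, A]
After 11 (reverse(4, 7)): [I, G, B, C, F, J, E, H, D, A]
After 12 (reverse(8, 9)): [I, G, B, C, F, J, E, H, A, D]

Answer: no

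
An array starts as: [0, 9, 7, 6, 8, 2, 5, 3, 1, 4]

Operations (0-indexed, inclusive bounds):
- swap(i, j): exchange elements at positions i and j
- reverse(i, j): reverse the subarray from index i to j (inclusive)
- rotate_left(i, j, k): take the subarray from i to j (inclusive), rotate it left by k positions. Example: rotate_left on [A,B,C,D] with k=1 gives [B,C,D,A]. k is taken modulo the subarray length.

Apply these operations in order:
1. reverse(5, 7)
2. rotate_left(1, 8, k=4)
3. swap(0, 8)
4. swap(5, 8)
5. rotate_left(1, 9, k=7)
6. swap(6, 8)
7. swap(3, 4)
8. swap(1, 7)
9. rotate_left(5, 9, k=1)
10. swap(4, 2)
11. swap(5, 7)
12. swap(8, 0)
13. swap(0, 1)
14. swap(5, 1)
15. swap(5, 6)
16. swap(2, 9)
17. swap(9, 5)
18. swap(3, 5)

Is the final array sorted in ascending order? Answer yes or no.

After 1 (reverse(5, 7)): [0, 9, 7, 6, 8, 3, 5, 2, 1, 4]
After 2 (rotate_left(1, 8, k=4)): [0, 3, 5, 2, 1, 9, 7, 6, 8, 4]
After 3 (swap(0, 8)): [8, 3, 5, 2, 1, 9, 7, 6, 0, 4]
After 4 (swap(5, 8)): [8, 3, 5, 2, 1, 0, 7, 6, 9, 4]
After 5 (rotate_left(1, 9, k=7)): [8, 9, 4, 3, 5, 2, 1, 0, 7, 6]
After 6 (swap(6, 8)): [8, 9, 4, 3, 5, 2, 7, 0, 1, 6]
After 7 (swap(3, 4)): [8, 9, 4, 5, 3, 2, 7, 0, 1, 6]
After 8 (swap(1, 7)): [8, 0, 4, 5, 3, 2, 7, 9, 1, 6]
After 9 (rotate_left(5, 9, k=1)): [8, 0, 4, 5, 3, 7, 9, 1, 6, 2]
After 10 (swap(4, 2)): [8, 0, 3, 5, 4, 7, 9, 1, 6, 2]
After 11 (swap(5, 7)): [8, 0, 3, 5, 4, 1, 9, 7, 6, 2]
After 12 (swap(8, 0)): [6, 0, 3, 5, 4, 1, 9, 7, 8, 2]
After 13 (swap(0, 1)): [0, 6, 3, 5, 4, 1, 9, 7, 8, 2]
After 14 (swap(5, 1)): [0, 1, 3, 5, 4, 6, 9, 7, 8, 2]
After 15 (swap(5, 6)): [0, 1, 3, 5, 4, 9, 6, 7, 8, 2]
After 16 (swap(2, 9)): [0, 1, 2, 5, 4, 9, 6, 7, 8, 3]
After 17 (swap(9, 5)): [0, 1, 2, 5, 4, 3, 6, 7, 8, 9]
After 18 (swap(3, 5)): [0, 1, 2, 3, 4, 5, 6, 7, 8, 9]

Answer: yes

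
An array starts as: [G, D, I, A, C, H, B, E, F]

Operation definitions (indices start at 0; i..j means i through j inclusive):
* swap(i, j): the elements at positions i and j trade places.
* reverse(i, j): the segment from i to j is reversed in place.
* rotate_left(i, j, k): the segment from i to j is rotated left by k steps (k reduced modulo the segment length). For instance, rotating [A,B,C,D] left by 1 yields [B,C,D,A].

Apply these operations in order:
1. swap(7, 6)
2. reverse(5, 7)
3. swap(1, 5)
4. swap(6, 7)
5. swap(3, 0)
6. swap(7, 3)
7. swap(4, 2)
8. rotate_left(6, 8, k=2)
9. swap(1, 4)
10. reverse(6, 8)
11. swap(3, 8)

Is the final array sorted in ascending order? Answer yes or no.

After 1 (swap(7, 6)): [G, D, I, A, C, H, E, B, F]
After 2 (reverse(5, 7)): [G, D, I, A, C, B, E, H, F]
After 3 (swap(1, 5)): [G, B, I, A, C, D, E, H, F]
After 4 (swap(6, 7)): [G, B, I, A, C, D, H, E, F]
After 5 (swap(3, 0)): [A, B, I, G, C, D, H, E, F]
After 6 (swap(7, 3)): [A, B, I, E, C, D, H, G, F]
After 7 (swap(4, 2)): [A, B, C, E, I, D, H, G, F]
After 8 (rotate_left(6, 8, k=2)): [A, B, C, E, I, D, F, H, G]
After 9 (swap(1, 4)): [A, I, C, E, B, D, F, H, G]
After 10 (reverse(6, 8)): [A, I, C, E, B, D, G, H, F]
After 11 (swap(3, 8)): [A, I, C, F, B, D, G, H, E]

Answer: no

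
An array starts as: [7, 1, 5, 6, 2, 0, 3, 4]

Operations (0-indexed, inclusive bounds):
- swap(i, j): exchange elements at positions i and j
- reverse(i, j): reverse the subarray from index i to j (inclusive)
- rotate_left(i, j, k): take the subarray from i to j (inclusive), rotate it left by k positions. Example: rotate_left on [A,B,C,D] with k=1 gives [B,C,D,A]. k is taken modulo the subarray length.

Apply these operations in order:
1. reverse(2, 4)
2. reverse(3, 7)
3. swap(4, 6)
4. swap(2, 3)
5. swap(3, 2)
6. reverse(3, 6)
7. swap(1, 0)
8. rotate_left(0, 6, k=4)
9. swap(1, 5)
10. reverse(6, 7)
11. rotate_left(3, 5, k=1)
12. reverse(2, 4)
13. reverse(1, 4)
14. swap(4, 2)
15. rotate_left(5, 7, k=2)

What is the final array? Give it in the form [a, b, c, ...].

After 1 (reverse(2, 4)): [7, 1, 2, 6, 5, 0, 3, 4]
After 2 (reverse(3, 7)): [7, 1, 2, 4, 3, 0, 5, 6]
After 3 (swap(4, 6)): [7, 1, 2, 4, 5, 0, 3, 6]
After 4 (swap(2, 3)): [7, 1, 4, 2, 5, 0, 3, 6]
After 5 (swap(3, 2)): [7, 1, 2, 4, 5, 0, 3, 6]
After 6 (reverse(3, 6)): [7, 1, 2, 3, 0, 5, 4, 6]
After 7 (swap(1, 0)): [1, 7, 2, 3, 0, 5, 4, 6]
After 8 (rotate_left(0, 6, k=4)): [0, 5, 4, 1, 7, 2, 3, 6]
After 9 (swap(1, 5)): [0, 2, 4, 1, 7, 5, 3, 6]
After 10 (reverse(6, 7)): [0, 2, 4, 1, 7, 5, 6, 3]
After 11 (rotate_left(3, 5, k=1)): [0, 2, 4, 7, 5, 1, 6, 3]
After 12 (reverse(2, 4)): [0, 2, 5, 7, 4, 1, 6, 3]
After 13 (reverse(1, 4)): [0, 4, 7, 5, 2, 1, 6, 3]
After 14 (swap(4, 2)): [0, 4, 2, 5, 7, 1, 6, 3]
After 15 (rotate_left(5, 7, k=2)): [0, 4, 2, 5, 7, 3, 1, 6]

Answer: [0, 4, 2, 5, 7, 3, 1, 6]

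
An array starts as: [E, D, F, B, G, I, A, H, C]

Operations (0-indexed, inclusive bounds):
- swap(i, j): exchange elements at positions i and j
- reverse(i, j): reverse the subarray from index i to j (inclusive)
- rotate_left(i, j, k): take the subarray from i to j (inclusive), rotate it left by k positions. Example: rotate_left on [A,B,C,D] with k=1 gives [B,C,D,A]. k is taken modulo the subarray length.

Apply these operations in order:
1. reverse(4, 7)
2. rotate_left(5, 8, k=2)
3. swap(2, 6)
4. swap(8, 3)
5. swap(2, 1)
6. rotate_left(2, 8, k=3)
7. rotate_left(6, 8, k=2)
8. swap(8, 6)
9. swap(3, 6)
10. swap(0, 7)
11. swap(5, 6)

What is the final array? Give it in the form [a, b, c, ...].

Answer: [D, C, G, I, A, F, B, E, H]

Derivation:
After 1 (reverse(4, 7)): [E, D, F, B, H, A, I, G, C]
After 2 (rotate_left(5, 8, k=2)): [E, D, F, B, H, G, C, A, I]
After 3 (swap(2, 6)): [E, D, C, B, H, G, F, A, I]
After 4 (swap(8, 3)): [E, D, C, I, H, G, F, A, B]
After 5 (swap(2, 1)): [E, C, D, I, H, G, F, A, B]
After 6 (rotate_left(2, 8, k=3)): [E, C, G, F, A, B, D, I, H]
After 7 (rotate_left(6, 8, k=2)): [E, C, G, F, A, B, H, D, I]
After 8 (swap(8, 6)): [E, C, G, F, A, B, I, D, H]
After 9 (swap(3, 6)): [E, C, G, I, A, B, F, D, H]
After 10 (swap(0, 7)): [D, C, G, I, A, B, F, E, H]
After 11 (swap(5, 6)): [D, C, G, I, A, F, B, E, H]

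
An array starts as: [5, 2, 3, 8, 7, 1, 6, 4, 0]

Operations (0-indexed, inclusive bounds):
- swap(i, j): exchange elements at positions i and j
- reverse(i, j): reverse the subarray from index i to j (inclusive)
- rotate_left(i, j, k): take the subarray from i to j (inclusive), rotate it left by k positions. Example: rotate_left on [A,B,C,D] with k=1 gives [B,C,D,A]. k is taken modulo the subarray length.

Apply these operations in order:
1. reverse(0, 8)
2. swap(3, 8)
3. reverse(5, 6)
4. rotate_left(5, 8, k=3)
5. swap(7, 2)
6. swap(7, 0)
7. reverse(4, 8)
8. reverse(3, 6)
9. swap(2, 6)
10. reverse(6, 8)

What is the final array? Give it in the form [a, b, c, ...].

Answer: [6, 4, 5, 3, 0, 2, 7, 1, 8]

Derivation:
After 1 (reverse(0, 8)): [0, 4, 6, 1, 7, 8, 3, 2, 5]
After 2 (swap(3, 8)): [0, 4, 6, 5, 7, 8, 3, 2, 1]
After 3 (reverse(5, 6)): [0, 4, 6, 5, 7, 3, 8, 2, 1]
After 4 (rotate_left(5, 8, k=3)): [0, 4, 6, 5, 7, 1, 3, 8, 2]
After 5 (swap(7, 2)): [0, 4, 8, 5, 7, 1, 3, 6, 2]
After 6 (swap(7, 0)): [6, 4, 8, 5, 7, 1, 3, 0, 2]
After 7 (reverse(4, 8)): [6, 4, 8, 5, 2, 0, 3, 1, 7]
After 8 (reverse(3, 6)): [6, 4, 8, 3, 0, 2, 5, 1, 7]
After 9 (swap(2, 6)): [6, 4, 5, 3, 0, 2, 8, 1, 7]
After 10 (reverse(6, 8)): [6, 4, 5, 3, 0, 2, 7, 1, 8]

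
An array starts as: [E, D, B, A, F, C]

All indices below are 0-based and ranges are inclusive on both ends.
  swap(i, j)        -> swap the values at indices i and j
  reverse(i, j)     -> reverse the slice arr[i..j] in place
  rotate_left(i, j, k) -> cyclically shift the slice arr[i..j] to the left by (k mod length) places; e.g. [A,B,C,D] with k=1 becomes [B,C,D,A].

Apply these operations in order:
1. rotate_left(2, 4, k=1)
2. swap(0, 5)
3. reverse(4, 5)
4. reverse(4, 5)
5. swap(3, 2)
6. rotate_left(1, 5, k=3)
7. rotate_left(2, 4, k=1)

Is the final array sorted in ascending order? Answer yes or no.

After 1 (rotate_left(2, 4, k=1)): [E, D, A, F, B, C]
After 2 (swap(0, 5)): [C, D, A, F, B, E]
After 3 (reverse(4, 5)): [C, D, A, F, E, B]
After 4 (reverse(4, 5)): [C, D, A, F, B, E]
After 5 (swap(3, 2)): [C, D, F, A, B, E]
After 6 (rotate_left(1, 5, k=3)): [C, B, E, D, F, A]
After 7 (rotate_left(2, 4, k=1)): [C, B, D, F, E, A]

Answer: no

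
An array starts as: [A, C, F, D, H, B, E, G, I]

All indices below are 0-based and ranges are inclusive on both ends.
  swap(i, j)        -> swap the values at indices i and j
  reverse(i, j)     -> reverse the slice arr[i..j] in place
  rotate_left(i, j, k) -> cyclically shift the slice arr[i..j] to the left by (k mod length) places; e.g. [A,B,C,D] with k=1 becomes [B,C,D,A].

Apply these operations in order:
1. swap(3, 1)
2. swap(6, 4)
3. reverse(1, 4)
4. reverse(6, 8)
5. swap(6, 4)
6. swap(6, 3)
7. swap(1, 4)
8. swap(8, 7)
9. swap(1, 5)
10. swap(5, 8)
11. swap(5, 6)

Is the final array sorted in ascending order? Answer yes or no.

After 1 (swap(3, 1)): [A, D, F, C, H, B, E, G, I]
After 2 (swap(6, 4)): [A, D, F, C, E, B, H, G, I]
After 3 (reverse(1, 4)): [A, E, C, F, D, B, H, G, I]
After 4 (reverse(6, 8)): [A, E, C, F, D, B, I, G, H]
After 5 (swap(6, 4)): [A, E, C, F, I, B, D, G, H]
After 6 (swap(6, 3)): [A, E, C, D, I, B, F, G, H]
After 7 (swap(1, 4)): [A, I, C, D, E, B, F, G, H]
After 8 (swap(8, 7)): [A, I, C, D, E, B, F, H, G]
After 9 (swap(1, 5)): [A, B, C, D, E, I, F, H, G]
After 10 (swap(5, 8)): [A, B, C, D, E, G, F, H, I]
After 11 (swap(5, 6)): [A, B, C, D, E, F, G, H, I]

Answer: yes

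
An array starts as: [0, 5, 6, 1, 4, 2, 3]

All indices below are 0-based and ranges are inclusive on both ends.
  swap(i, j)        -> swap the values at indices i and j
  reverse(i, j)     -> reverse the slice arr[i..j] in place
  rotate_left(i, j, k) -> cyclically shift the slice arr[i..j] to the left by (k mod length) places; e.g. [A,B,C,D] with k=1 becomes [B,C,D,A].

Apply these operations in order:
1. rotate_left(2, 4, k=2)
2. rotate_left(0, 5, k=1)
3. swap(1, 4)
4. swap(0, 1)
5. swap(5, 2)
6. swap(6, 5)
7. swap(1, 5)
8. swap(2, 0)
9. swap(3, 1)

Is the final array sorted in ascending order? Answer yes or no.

Answer: yes

Derivation:
After 1 (rotate_left(2, 4, k=2)): [0, 5, 4, 6, 1, 2, 3]
After 2 (rotate_left(0, 5, k=1)): [5, 4, 6, 1, 2, 0, 3]
After 3 (swap(1, 4)): [5, 2, 6, 1, 4, 0, 3]
After 4 (swap(0, 1)): [2, 5, 6, 1, 4, 0, 3]
After 5 (swap(5, 2)): [2, 5, 0, 1, 4, 6, 3]
After 6 (swap(6, 5)): [2, 5, 0, 1, 4, 3, 6]
After 7 (swap(1, 5)): [2, 3, 0, 1, 4, 5, 6]
After 8 (swap(2, 0)): [0, 3, 2, 1, 4, 5, 6]
After 9 (swap(3, 1)): [0, 1, 2, 3, 4, 5, 6]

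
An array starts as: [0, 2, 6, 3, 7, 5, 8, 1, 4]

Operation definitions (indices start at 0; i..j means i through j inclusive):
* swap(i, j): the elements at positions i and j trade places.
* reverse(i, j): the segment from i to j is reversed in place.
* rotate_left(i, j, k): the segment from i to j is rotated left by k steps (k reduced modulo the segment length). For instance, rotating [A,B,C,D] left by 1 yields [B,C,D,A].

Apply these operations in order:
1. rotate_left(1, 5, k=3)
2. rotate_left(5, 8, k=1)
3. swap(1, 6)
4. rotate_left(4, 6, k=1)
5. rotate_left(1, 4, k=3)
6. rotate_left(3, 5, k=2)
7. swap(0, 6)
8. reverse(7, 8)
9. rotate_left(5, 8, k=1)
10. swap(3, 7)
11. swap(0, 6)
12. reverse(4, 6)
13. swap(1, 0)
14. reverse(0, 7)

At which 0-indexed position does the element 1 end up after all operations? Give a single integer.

Answer: 5

Derivation:
After 1 (rotate_left(1, 5, k=3)): [0, 7, 5, 2, 6, 3, 8, 1, 4]
After 2 (rotate_left(5, 8, k=1)): [0, 7, 5, 2, 6, 8, 1, 4, 3]
After 3 (swap(1, 6)): [0, 1, 5, 2, 6, 8, 7, 4, 3]
After 4 (rotate_left(4, 6, k=1)): [0, 1, 5, 2, 8, 7, 6, 4, 3]
After 5 (rotate_left(1, 4, k=3)): [0, 8, 1, 5, 2, 7, 6, 4, 3]
After 6 (rotate_left(3, 5, k=2)): [0, 8, 1, 7, 5, 2, 6, 4, 3]
After 7 (swap(0, 6)): [6, 8, 1, 7, 5, 2, 0, 4, 3]
After 8 (reverse(7, 8)): [6, 8, 1, 7, 5, 2, 0, 3, 4]
After 9 (rotate_left(5, 8, k=1)): [6, 8, 1, 7, 5, 0, 3, 4, 2]
After 10 (swap(3, 7)): [6, 8, 1, 4, 5, 0, 3, 7, 2]
After 11 (swap(0, 6)): [3, 8, 1, 4, 5, 0, 6, 7, 2]
After 12 (reverse(4, 6)): [3, 8, 1, 4, 6, 0, 5, 7, 2]
After 13 (swap(1, 0)): [8, 3, 1, 4, 6, 0, 5, 7, 2]
After 14 (reverse(0, 7)): [7, 5, 0, 6, 4, 1, 3, 8, 2]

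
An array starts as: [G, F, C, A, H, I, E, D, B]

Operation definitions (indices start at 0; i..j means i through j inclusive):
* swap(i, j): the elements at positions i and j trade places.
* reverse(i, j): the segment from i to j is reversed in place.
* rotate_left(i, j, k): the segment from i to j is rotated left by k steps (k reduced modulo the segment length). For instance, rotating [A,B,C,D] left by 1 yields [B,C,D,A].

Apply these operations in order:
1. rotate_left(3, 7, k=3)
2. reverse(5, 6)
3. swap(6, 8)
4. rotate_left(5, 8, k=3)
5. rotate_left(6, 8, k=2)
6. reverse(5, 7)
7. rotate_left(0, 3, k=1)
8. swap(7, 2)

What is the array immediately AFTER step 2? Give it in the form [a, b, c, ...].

Answer: [G, F, C, E, D, H, A, I, B]

Derivation:
After 1 (rotate_left(3, 7, k=3)): [G, F, C, E, D, A, H, I, B]
After 2 (reverse(5, 6)): [G, F, C, E, D, H, A, I, B]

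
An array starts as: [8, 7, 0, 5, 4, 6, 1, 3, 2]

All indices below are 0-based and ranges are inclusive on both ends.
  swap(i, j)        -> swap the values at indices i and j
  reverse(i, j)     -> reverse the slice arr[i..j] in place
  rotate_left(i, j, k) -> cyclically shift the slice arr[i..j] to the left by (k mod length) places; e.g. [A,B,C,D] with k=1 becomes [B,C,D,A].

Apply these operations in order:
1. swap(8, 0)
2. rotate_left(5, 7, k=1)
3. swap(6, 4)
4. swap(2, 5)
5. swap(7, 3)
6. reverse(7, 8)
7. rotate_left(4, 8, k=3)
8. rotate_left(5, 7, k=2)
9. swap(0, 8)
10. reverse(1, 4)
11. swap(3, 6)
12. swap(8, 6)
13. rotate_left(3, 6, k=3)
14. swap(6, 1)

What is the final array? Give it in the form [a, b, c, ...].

After 1 (swap(8, 0)): [2, 7, 0, 5, 4, 6, 1, 3, 8]
After 2 (rotate_left(5, 7, k=1)): [2, 7, 0, 5, 4, 1, 3, 6, 8]
After 3 (swap(6, 4)): [2, 7, 0, 5, 3, 1, 4, 6, 8]
After 4 (swap(2, 5)): [2, 7, 1, 5, 3, 0, 4, 6, 8]
After 5 (swap(7, 3)): [2, 7, 1, 6, 3, 0, 4, 5, 8]
After 6 (reverse(7, 8)): [2, 7, 1, 6, 3, 0, 4, 8, 5]
After 7 (rotate_left(4, 8, k=3)): [2, 7, 1, 6, 8, 5, 3, 0, 4]
After 8 (rotate_left(5, 7, k=2)): [2, 7, 1, 6, 8, 0, 5, 3, 4]
After 9 (swap(0, 8)): [4, 7, 1, 6, 8, 0, 5, 3, 2]
After 10 (reverse(1, 4)): [4, 8, 6, 1, 7, 0, 5, 3, 2]
After 11 (swap(3, 6)): [4, 8, 6, 5, 7, 0, 1, 3, 2]
After 12 (swap(8, 6)): [4, 8, 6, 5, 7, 0, 2, 3, 1]
After 13 (rotate_left(3, 6, k=3)): [4, 8, 6, 2, 5, 7, 0, 3, 1]
After 14 (swap(6, 1)): [4, 0, 6, 2, 5, 7, 8, 3, 1]

Answer: [4, 0, 6, 2, 5, 7, 8, 3, 1]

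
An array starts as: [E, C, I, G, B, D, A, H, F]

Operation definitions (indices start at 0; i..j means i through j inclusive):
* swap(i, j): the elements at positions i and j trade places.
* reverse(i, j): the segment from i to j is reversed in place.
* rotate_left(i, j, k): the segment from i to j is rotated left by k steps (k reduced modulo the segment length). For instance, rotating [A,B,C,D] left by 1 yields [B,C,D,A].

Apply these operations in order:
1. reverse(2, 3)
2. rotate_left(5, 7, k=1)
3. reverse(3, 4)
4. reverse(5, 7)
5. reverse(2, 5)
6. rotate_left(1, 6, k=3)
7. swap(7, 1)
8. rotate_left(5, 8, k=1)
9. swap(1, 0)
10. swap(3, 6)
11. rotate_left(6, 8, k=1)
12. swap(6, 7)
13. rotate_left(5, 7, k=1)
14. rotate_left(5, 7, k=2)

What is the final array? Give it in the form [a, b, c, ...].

After 1 (reverse(2, 3)): [E, C, G, I, B, D, A, H, F]
After 2 (rotate_left(5, 7, k=1)): [E, C, G, I, B, A, H, D, F]
After 3 (reverse(3, 4)): [E, C, G, B, I, A, H, D, F]
After 4 (reverse(5, 7)): [E, C, G, B, I, D, H, A, F]
After 5 (reverse(2, 5)): [E, C, D, I, B, G, H, A, F]
After 6 (rotate_left(1, 6, k=3)): [E, B, G, H, C, D, I, A, F]
After 7 (swap(7, 1)): [E, A, G, H, C, D, I, B, F]
After 8 (rotate_left(5, 8, k=1)): [E, A, G, H, C, I, B, F, D]
After 9 (swap(1, 0)): [A, E, G, H, C, I, B, F, D]
After 10 (swap(3, 6)): [A, E, G, B, C, I, H, F, D]
After 11 (rotate_left(6, 8, k=1)): [A, E, G, B, C, I, F, D, H]
After 12 (swap(6, 7)): [A, E, G, B, C, I, D, F, H]
After 13 (rotate_left(5, 7, k=1)): [A, E, G, B, C, D, F, I, H]
After 14 (rotate_left(5, 7, k=2)): [A, E, G, B, C, I, D, F, H]

Answer: [A, E, G, B, C, I, D, F, H]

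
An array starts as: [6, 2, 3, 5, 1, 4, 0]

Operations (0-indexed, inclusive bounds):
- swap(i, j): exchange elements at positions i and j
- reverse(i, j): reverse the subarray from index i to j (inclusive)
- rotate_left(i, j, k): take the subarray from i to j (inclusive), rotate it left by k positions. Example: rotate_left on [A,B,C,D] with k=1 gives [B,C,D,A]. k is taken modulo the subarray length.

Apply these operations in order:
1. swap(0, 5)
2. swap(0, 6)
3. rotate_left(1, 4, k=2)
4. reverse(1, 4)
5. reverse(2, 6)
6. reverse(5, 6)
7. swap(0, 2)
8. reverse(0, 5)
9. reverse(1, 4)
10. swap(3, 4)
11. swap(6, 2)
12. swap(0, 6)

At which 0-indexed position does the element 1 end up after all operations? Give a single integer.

Answer: 2

Derivation:
After 1 (swap(0, 5)): [4, 2, 3, 5, 1, 6, 0]
After 2 (swap(0, 6)): [0, 2, 3, 5, 1, 6, 4]
After 3 (rotate_left(1, 4, k=2)): [0, 5, 1, 2, 3, 6, 4]
After 4 (reverse(1, 4)): [0, 3, 2, 1, 5, 6, 4]
After 5 (reverse(2, 6)): [0, 3, 4, 6, 5, 1, 2]
After 6 (reverse(5, 6)): [0, 3, 4, 6, 5, 2, 1]
After 7 (swap(0, 2)): [4, 3, 0, 6, 5, 2, 1]
After 8 (reverse(0, 5)): [2, 5, 6, 0, 3, 4, 1]
After 9 (reverse(1, 4)): [2, 3, 0, 6, 5, 4, 1]
After 10 (swap(3, 4)): [2, 3, 0, 5, 6, 4, 1]
After 11 (swap(6, 2)): [2, 3, 1, 5, 6, 4, 0]
After 12 (swap(0, 6)): [0, 3, 1, 5, 6, 4, 2]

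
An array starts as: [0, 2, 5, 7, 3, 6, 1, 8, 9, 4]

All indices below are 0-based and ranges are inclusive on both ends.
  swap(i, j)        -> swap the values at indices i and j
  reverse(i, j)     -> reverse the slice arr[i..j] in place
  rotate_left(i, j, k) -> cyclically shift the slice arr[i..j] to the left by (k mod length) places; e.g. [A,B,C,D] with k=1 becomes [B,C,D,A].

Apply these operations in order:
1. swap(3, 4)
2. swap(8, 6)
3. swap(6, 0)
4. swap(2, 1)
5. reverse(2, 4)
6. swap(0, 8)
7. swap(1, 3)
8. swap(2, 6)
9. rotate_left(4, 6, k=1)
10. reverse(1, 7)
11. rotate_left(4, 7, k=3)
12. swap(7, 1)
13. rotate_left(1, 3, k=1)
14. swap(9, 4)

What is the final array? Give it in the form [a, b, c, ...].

Answer: [1, 2, 7, 0, 4, 6, 5, 8, 9, 3]

Derivation:
After 1 (swap(3, 4)): [0, 2, 5, 3, 7, 6, 1, 8, 9, 4]
After 2 (swap(8, 6)): [0, 2, 5, 3, 7, 6, 9, 8, 1, 4]
After 3 (swap(6, 0)): [9, 2, 5, 3, 7, 6, 0, 8, 1, 4]
After 4 (swap(2, 1)): [9, 5, 2, 3, 7, 6, 0, 8, 1, 4]
After 5 (reverse(2, 4)): [9, 5, 7, 3, 2, 6, 0, 8, 1, 4]
After 6 (swap(0, 8)): [1, 5, 7, 3, 2, 6, 0, 8, 9, 4]
After 7 (swap(1, 3)): [1, 3, 7, 5, 2, 6, 0, 8, 9, 4]
After 8 (swap(2, 6)): [1, 3, 0, 5, 2, 6, 7, 8, 9, 4]
After 9 (rotate_left(4, 6, k=1)): [1, 3, 0, 5, 6, 7, 2, 8, 9, 4]
After 10 (reverse(1, 7)): [1, 8, 2, 7, 6, 5, 0, 3, 9, 4]
After 11 (rotate_left(4, 7, k=3)): [1, 8, 2, 7, 3, 6, 5, 0, 9, 4]
After 12 (swap(7, 1)): [1, 0, 2, 7, 3, 6, 5, 8, 9, 4]
After 13 (rotate_left(1, 3, k=1)): [1, 2, 7, 0, 3, 6, 5, 8, 9, 4]
After 14 (swap(9, 4)): [1, 2, 7, 0, 4, 6, 5, 8, 9, 3]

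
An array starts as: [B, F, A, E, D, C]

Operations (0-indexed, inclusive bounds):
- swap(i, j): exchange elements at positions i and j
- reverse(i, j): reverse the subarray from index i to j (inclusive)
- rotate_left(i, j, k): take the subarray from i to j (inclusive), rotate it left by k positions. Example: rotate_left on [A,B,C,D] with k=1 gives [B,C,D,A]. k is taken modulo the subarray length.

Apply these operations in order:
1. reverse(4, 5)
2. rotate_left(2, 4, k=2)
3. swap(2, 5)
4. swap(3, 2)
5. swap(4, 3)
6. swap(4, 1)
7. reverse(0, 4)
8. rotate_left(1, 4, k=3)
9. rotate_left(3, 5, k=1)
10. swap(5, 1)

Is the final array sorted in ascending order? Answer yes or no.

After 1 (reverse(4, 5)): [B, F, A, E, C, D]
After 2 (rotate_left(2, 4, k=2)): [B, F, C, A, E, D]
After 3 (swap(2, 5)): [B, F, D, A, E, C]
After 4 (swap(3, 2)): [B, F, A, D, E, C]
After 5 (swap(4, 3)): [B, F, A, E, D, C]
After 6 (swap(4, 1)): [B, D, A, E, F, C]
After 7 (reverse(0, 4)): [F, E, A, D, B, C]
After 8 (rotate_left(1, 4, k=3)): [F, B, E, A, D, C]
After 9 (rotate_left(3, 5, k=1)): [F, B, E, D, C, A]
After 10 (swap(5, 1)): [F, A, E, D, C, B]

Answer: no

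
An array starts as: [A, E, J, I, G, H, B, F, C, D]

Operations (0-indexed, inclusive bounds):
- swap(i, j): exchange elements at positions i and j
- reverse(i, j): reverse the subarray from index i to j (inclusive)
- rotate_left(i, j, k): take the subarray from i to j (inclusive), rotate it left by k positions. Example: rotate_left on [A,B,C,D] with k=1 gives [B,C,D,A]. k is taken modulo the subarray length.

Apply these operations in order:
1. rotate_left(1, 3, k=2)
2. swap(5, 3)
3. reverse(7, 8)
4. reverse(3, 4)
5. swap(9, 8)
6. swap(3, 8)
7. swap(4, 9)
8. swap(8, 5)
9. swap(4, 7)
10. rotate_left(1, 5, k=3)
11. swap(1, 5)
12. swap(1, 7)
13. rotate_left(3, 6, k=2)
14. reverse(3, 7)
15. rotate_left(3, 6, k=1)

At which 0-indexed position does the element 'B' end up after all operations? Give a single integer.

After 1 (rotate_left(1, 3, k=2)): [A, I, E, J, G, H, B, F, C, D]
After 2 (swap(5, 3)): [A, I, E, H, G, J, B, F, C, D]
After 3 (reverse(7, 8)): [A, I, E, H, G, J, B, C, F, D]
After 4 (reverse(3, 4)): [A, I, E, G, H, J, B, C, F, D]
After 5 (swap(9, 8)): [A, I, E, G, H, J, B, C, D, F]
After 6 (swap(3, 8)): [A, I, E, D, H, J, B, C, G, F]
After 7 (swap(4, 9)): [A, I, E, D, F, J, B, C, G, H]
After 8 (swap(8, 5)): [A, I, E, D, F, G, B, C, J, H]
After 9 (swap(4, 7)): [A, I, E, D, C, G, B, F, J, H]
After 10 (rotate_left(1, 5, k=3)): [A, C, G, I, E, D, B, F, J, H]
After 11 (swap(1, 5)): [A, D, G, I, E, C, B, F, J, H]
After 12 (swap(1, 7)): [A, F, G, I, E, C, B, D, J, H]
After 13 (rotate_left(3, 6, k=2)): [A, F, G, C, B, I, E, D, J, H]
After 14 (reverse(3, 7)): [A, F, G, D, E, I, B, C, J, H]
After 15 (rotate_left(3, 6, k=1)): [A, F, G, E, I, B, D, C, J, H]

Answer: 5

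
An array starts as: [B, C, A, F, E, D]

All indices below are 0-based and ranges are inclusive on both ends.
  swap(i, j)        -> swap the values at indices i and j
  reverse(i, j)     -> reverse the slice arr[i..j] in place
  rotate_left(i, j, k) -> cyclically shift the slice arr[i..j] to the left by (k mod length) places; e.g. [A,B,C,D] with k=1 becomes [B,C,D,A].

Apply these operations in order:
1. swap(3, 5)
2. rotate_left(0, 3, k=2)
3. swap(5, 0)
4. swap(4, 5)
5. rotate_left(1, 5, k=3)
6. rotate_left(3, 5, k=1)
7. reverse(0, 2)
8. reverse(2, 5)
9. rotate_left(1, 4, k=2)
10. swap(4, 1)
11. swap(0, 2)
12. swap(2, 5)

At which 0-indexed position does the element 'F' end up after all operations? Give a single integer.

After 1 (swap(3, 5)): [B, C, A, D, E, F]
After 2 (rotate_left(0, 3, k=2)): [A, D, B, C, E, F]
After 3 (swap(5, 0)): [F, D, B, C, E, A]
After 4 (swap(4, 5)): [F, D, B, C, A, E]
After 5 (rotate_left(1, 5, k=3)): [F, A, E, D, B, C]
After 6 (rotate_left(3, 5, k=1)): [F, A, E, B, C, D]
After 7 (reverse(0, 2)): [E, A, F, B, C, D]
After 8 (reverse(2, 5)): [E, A, D, C, B, F]
After 9 (rotate_left(1, 4, k=2)): [E, C, B, A, D, F]
After 10 (swap(4, 1)): [E, D, B, A, C, F]
After 11 (swap(0, 2)): [B, D, E, A, C, F]
After 12 (swap(2, 5)): [B, D, F, A, C, E]

Answer: 2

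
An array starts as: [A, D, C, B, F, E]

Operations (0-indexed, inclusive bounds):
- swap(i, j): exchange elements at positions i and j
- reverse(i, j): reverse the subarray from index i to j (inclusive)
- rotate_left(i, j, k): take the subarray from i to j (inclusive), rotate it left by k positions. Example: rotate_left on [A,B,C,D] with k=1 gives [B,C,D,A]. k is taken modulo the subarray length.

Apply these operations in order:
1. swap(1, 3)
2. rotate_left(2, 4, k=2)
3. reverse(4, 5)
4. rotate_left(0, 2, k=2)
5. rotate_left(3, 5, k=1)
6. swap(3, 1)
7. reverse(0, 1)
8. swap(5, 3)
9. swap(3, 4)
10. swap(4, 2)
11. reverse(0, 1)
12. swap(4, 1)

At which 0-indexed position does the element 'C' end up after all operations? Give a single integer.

Answer: 2

Derivation:
After 1 (swap(1, 3)): [A, B, C, D, F, E]
After 2 (rotate_left(2, 4, k=2)): [A, B, F, C, D, E]
After 3 (reverse(4, 5)): [A, B, F, C, E, D]
After 4 (rotate_left(0, 2, k=2)): [F, A, B, C, E, D]
After 5 (rotate_left(3, 5, k=1)): [F, A, B, E, D, C]
After 6 (swap(3, 1)): [F, E, B, A, D, C]
After 7 (reverse(0, 1)): [E, F, B, A, D, C]
After 8 (swap(5, 3)): [E, F, B, C, D, A]
After 9 (swap(3, 4)): [E, F, B, D, C, A]
After 10 (swap(4, 2)): [E, F, C, D, B, A]
After 11 (reverse(0, 1)): [F, E, C, D, B, A]
After 12 (swap(4, 1)): [F, B, C, D, E, A]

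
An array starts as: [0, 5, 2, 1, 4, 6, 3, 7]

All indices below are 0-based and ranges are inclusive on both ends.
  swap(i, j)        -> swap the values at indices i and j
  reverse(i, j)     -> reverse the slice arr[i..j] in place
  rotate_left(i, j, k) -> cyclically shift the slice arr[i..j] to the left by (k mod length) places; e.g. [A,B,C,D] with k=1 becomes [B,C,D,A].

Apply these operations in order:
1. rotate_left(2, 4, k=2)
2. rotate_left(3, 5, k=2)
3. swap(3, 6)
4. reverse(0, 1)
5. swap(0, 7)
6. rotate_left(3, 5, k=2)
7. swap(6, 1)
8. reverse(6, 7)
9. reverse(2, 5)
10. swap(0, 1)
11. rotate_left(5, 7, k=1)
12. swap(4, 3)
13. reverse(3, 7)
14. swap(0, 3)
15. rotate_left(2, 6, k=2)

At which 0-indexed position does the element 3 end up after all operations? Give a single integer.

Answer: 4

Derivation:
After 1 (rotate_left(2, 4, k=2)): [0, 5, 4, 2, 1, 6, 3, 7]
After 2 (rotate_left(3, 5, k=2)): [0, 5, 4, 6, 2, 1, 3, 7]
After 3 (swap(3, 6)): [0, 5, 4, 3, 2, 1, 6, 7]
After 4 (reverse(0, 1)): [5, 0, 4, 3, 2, 1, 6, 7]
After 5 (swap(0, 7)): [7, 0, 4, 3, 2, 1, 6, 5]
After 6 (rotate_left(3, 5, k=2)): [7, 0, 4, 1, 3, 2, 6, 5]
After 7 (swap(6, 1)): [7, 6, 4, 1, 3, 2, 0, 5]
After 8 (reverse(6, 7)): [7, 6, 4, 1, 3, 2, 5, 0]
After 9 (reverse(2, 5)): [7, 6, 2, 3, 1, 4, 5, 0]
After 10 (swap(0, 1)): [6, 7, 2, 3, 1, 4, 5, 0]
After 11 (rotate_left(5, 7, k=1)): [6, 7, 2, 3, 1, 5, 0, 4]
After 12 (swap(4, 3)): [6, 7, 2, 1, 3, 5, 0, 4]
After 13 (reverse(3, 7)): [6, 7, 2, 4, 0, 5, 3, 1]
After 14 (swap(0, 3)): [4, 7, 2, 6, 0, 5, 3, 1]
After 15 (rotate_left(2, 6, k=2)): [4, 7, 0, 5, 3, 2, 6, 1]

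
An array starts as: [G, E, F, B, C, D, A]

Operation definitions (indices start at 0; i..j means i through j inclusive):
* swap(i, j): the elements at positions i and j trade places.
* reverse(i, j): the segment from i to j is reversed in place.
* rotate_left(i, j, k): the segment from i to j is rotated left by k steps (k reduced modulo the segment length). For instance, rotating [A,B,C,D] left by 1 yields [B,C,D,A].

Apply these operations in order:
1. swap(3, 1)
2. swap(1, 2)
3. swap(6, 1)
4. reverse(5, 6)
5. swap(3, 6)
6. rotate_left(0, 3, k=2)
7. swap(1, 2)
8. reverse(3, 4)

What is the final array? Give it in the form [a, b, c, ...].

Answer: [B, G, D, C, A, F, E]

Derivation:
After 1 (swap(3, 1)): [G, B, F, E, C, D, A]
After 2 (swap(1, 2)): [G, F, B, E, C, D, A]
After 3 (swap(6, 1)): [G, A, B, E, C, D, F]
After 4 (reverse(5, 6)): [G, A, B, E, C, F, D]
After 5 (swap(3, 6)): [G, A, B, D, C, F, E]
After 6 (rotate_left(0, 3, k=2)): [B, D, G, A, C, F, E]
After 7 (swap(1, 2)): [B, G, D, A, C, F, E]
After 8 (reverse(3, 4)): [B, G, D, C, A, F, E]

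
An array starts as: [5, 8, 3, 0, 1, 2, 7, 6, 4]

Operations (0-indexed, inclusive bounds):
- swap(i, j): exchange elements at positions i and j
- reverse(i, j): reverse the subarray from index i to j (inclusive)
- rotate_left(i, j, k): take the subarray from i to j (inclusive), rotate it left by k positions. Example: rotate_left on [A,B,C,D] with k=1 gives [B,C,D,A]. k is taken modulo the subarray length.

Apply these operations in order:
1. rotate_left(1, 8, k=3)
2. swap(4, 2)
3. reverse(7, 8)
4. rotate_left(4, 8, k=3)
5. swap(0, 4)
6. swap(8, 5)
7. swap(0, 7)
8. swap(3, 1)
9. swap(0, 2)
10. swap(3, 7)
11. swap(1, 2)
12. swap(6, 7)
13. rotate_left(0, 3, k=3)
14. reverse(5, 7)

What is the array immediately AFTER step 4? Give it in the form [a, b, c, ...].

Answer: [5, 1, 6, 7, 0, 3, 2, 4, 8]

Derivation:
After 1 (rotate_left(1, 8, k=3)): [5, 1, 2, 7, 6, 4, 8, 3, 0]
After 2 (swap(4, 2)): [5, 1, 6, 7, 2, 4, 8, 3, 0]
After 3 (reverse(7, 8)): [5, 1, 6, 7, 2, 4, 8, 0, 3]
After 4 (rotate_left(4, 8, k=3)): [5, 1, 6, 7, 0, 3, 2, 4, 8]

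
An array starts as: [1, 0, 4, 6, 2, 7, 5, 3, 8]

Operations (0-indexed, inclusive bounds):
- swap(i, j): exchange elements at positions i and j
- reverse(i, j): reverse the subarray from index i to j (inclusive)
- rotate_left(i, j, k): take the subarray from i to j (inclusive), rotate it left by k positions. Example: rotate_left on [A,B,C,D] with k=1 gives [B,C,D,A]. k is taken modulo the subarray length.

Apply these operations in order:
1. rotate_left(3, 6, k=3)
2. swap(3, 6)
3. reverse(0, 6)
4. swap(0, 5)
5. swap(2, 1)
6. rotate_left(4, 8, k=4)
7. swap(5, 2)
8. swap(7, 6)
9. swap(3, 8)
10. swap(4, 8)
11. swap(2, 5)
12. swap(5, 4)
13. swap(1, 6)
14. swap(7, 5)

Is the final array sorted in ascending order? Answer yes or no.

After 1 (rotate_left(3, 6, k=3)): [1, 0, 4, 5, 6, 2, 7, 3, 8]
After 2 (swap(3, 6)): [1, 0, 4, 7, 6, 2, 5, 3, 8]
After 3 (reverse(0, 6)): [5, 2, 6, 7, 4, 0, 1, 3, 8]
After 4 (swap(0, 5)): [0, 2, 6, 7, 4, 5, 1, 3, 8]
After 5 (swap(2, 1)): [0, 6, 2, 7, 4, 5, 1, 3, 8]
After 6 (rotate_left(4, 8, k=4)): [0, 6, 2, 7, 8, 4, 5, 1, 3]
After 7 (swap(5, 2)): [0, 6, 4, 7, 8, 2, 5, 1, 3]
After 8 (swap(7, 6)): [0, 6, 4, 7, 8, 2, 1, 5, 3]
After 9 (swap(3, 8)): [0, 6, 4, 3, 8, 2, 1, 5, 7]
After 10 (swap(4, 8)): [0, 6, 4, 3, 7, 2, 1, 5, 8]
After 11 (swap(2, 5)): [0, 6, 2, 3, 7, 4, 1, 5, 8]
After 12 (swap(5, 4)): [0, 6, 2, 3, 4, 7, 1, 5, 8]
After 13 (swap(1, 6)): [0, 1, 2, 3, 4, 7, 6, 5, 8]
After 14 (swap(7, 5)): [0, 1, 2, 3, 4, 5, 6, 7, 8]

Answer: yes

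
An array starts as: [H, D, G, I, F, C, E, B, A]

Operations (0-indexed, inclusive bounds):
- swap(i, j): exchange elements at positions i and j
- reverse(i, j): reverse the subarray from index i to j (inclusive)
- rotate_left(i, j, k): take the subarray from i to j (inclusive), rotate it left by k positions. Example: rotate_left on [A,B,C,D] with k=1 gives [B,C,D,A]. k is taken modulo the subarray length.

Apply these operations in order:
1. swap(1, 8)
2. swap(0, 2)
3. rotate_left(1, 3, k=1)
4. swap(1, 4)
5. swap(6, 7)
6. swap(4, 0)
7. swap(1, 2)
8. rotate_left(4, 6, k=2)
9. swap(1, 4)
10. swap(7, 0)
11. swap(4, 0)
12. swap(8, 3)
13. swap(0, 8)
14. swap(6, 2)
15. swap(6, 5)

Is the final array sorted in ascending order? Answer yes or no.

After 1 (swap(1, 8)): [H, A, G, I, F, C, E, B, D]
After 2 (swap(0, 2)): [G, A, H, I, F, C, E, B, D]
After 3 (rotate_left(1, 3, k=1)): [G, H, I, A, F, C, E, B, D]
After 4 (swap(1, 4)): [G, F, I, A, H, C, E, B, D]
After 5 (swap(6, 7)): [G, F, I, A, H, C, B, E, D]
After 6 (swap(4, 0)): [H, F, I, A, G, C, B, E, D]
After 7 (swap(1, 2)): [H, I, F, A, G, C, B, E, D]
After 8 (rotate_left(4, 6, k=2)): [H, I, F, A, B, G, C, E, D]
After 9 (swap(1, 4)): [H, B, F, A, I, G, C, E, D]
After 10 (swap(7, 0)): [E, B, F, A, I, G, C, H, D]
After 11 (swap(4, 0)): [I, B, F, A, E, G, C, H, D]
After 12 (swap(8, 3)): [I, B, F, D, E, G, C, H, A]
After 13 (swap(0, 8)): [A, B, F, D, E, G, C, H, I]
After 14 (swap(6, 2)): [A, B, C, D, E, G, F, H, I]
After 15 (swap(6, 5)): [A, B, C, D, E, F, G, H, I]

Answer: yes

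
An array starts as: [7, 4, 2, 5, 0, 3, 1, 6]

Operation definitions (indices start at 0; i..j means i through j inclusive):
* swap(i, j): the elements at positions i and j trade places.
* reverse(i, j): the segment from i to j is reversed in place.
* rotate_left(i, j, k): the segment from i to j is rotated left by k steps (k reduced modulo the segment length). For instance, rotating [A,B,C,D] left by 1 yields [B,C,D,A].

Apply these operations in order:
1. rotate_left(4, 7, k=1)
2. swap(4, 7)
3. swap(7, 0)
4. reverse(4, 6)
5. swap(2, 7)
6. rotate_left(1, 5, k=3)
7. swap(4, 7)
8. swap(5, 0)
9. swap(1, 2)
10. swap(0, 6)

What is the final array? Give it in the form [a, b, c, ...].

Answer: [0, 1, 6, 4, 2, 3, 5, 7]

Derivation:
After 1 (rotate_left(4, 7, k=1)): [7, 4, 2, 5, 3, 1, 6, 0]
After 2 (swap(4, 7)): [7, 4, 2, 5, 0, 1, 6, 3]
After 3 (swap(7, 0)): [3, 4, 2, 5, 0, 1, 6, 7]
After 4 (reverse(4, 6)): [3, 4, 2, 5, 6, 1, 0, 7]
After 5 (swap(2, 7)): [3, 4, 7, 5, 6, 1, 0, 2]
After 6 (rotate_left(1, 5, k=3)): [3, 6, 1, 4, 7, 5, 0, 2]
After 7 (swap(4, 7)): [3, 6, 1, 4, 2, 5, 0, 7]
After 8 (swap(5, 0)): [5, 6, 1, 4, 2, 3, 0, 7]
After 9 (swap(1, 2)): [5, 1, 6, 4, 2, 3, 0, 7]
After 10 (swap(0, 6)): [0, 1, 6, 4, 2, 3, 5, 7]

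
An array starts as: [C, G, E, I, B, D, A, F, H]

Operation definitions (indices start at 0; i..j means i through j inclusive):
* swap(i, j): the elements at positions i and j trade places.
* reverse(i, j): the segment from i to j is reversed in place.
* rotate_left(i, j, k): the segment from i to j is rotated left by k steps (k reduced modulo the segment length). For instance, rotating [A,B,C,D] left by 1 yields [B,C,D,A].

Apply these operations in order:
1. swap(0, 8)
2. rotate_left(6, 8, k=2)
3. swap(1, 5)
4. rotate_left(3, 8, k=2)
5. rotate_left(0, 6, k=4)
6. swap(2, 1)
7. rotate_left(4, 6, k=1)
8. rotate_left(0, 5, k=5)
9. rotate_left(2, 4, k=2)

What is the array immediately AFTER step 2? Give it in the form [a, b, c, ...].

Answer: [H, G, E, I, B, D, C, A, F]

Derivation:
After 1 (swap(0, 8)): [H, G, E, I, B, D, A, F, C]
After 2 (rotate_left(6, 8, k=2)): [H, G, E, I, B, D, C, A, F]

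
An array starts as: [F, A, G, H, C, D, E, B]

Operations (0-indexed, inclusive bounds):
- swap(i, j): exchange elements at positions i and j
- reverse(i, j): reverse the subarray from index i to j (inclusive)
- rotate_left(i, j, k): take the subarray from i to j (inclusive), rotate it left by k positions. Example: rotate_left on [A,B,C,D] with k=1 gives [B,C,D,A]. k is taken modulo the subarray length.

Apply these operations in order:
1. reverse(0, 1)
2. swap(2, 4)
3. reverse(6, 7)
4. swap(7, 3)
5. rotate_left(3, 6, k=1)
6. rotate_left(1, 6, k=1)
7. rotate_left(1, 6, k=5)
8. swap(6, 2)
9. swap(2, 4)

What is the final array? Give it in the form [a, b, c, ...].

After 1 (reverse(0, 1)): [A, F, G, H, C, D, E, B]
After 2 (swap(2, 4)): [A, F, C, H, G, D, E, B]
After 3 (reverse(6, 7)): [A, F, C, H, G, D, B, E]
After 4 (swap(7, 3)): [A, F, C, E, G, D, B, H]
After 5 (rotate_left(3, 6, k=1)): [A, F, C, G, D, B, E, H]
After 6 (rotate_left(1, 6, k=1)): [A, C, G, D, B, E, F, H]
After 7 (rotate_left(1, 6, k=5)): [A, F, C, G, D, B, E, H]
After 8 (swap(6, 2)): [A, F, E, G, D, B, C, H]
After 9 (swap(2, 4)): [A, F, D, G, E, B, C, H]

Answer: [A, F, D, G, E, B, C, H]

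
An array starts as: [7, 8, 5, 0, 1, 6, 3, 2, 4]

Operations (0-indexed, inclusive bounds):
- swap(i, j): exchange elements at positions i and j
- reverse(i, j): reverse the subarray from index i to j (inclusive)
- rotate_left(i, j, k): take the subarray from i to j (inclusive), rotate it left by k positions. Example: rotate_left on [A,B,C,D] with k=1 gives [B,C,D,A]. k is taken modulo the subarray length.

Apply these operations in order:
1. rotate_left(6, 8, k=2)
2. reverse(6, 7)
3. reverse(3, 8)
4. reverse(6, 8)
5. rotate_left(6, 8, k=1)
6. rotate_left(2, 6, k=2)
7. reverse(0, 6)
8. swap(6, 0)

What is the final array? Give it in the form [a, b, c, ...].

After 1 (rotate_left(6, 8, k=2)): [7, 8, 5, 0, 1, 6, 4, 3, 2]
After 2 (reverse(6, 7)): [7, 8, 5, 0, 1, 6, 3, 4, 2]
After 3 (reverse(3, 8)): [7, 8, 5, 2, 4, 3, 6, 1, 0]
After 4 (reverse(6, 8)): [7, 8, 5, 2, 4, 3, 0, 1, 6]
After 5 (rotate_left(6, 8, k=1)): [7, 8, 5, 2, 4, 3, 1, 6, 0]
After 6 (rotate_left(2, 6, k=2)): [7, 8, 4, 3, 1, 5, 2, 6, 0]
After 7 (reverse(0, 6)): [2, 5, 1, 3, 4, 8, 7, 6, 0]
After 8 (swap(6, 0)): [7, 5, 1, 3, 4, 8, 2, 6, 0]

Answer: [7, 5, 1, 3, 4, 8, 2, 6, 0]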